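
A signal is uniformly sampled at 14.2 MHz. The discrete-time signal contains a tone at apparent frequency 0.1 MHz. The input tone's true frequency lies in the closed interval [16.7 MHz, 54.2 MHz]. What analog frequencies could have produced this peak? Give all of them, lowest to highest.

Frequencies that alias to 0.1 MHz are k·fs ± 0.1 MHz for integer k ≥ 0.
k=0: 0.1 MHz.
k=1: 14.1 MHz, 14.3 MHz.
k=2: 28.3 MHz, 28.5 MHz.
k=3: 42.5 MHz, 42.7 MHz.
k=4: 56.7 MHz, 56.9 MHz.
Within [16.7 MHz, 54.2 MHz]: 28.3 MHz, 28.5 MHz, 42.5 MHz, 42.7 MHz.

28.3 MHz, 28.5 MHz, 42.5 MHz, 42.7 MHz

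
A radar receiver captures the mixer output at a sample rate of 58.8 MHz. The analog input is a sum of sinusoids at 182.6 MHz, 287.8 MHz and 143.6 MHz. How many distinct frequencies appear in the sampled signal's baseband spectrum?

fs/2 = 29.4 MHz.
182.6 MHz mod fs = 6.2 MHz.
6.2 MHz ≤ fs/2 = 29.4 MHz, appears at 6.2 MHz.
287.8 MHz mod fs = 52.6 MHz.
52.6 MHz > fs/2 = 29.4 MHz, folds to fs − 52.6 MHz = 6.2 MHz.
143.6 MHz mod fs = 26 MHz.
26 MHz ≤ fs/2 = 29.4 MHz, appears at 26 MHz.
Distinct values: {6.2 MHz, 26 MHz} → 2.

2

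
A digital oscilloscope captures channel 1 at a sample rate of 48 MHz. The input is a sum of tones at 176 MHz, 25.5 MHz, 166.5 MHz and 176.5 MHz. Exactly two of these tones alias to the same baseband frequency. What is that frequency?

22.5 MHz

fs/2 = 24 MHz.
176 MHz mod fs = 32 MHz.
32 MHz > fs/2 = 24 MHz, folds to fs − 32 MHz = 16 MHz.
25.5 MHz > fs/2 = 24 MHz, folds to fs − 25.5 MHz = 22.5 MHz.
166.5 MHz mod fs = 22.5 MHz.
22.5 MHz ≤ fs/2 = 24 MHz, appears at 22.5 MHz.
176.5 MHz mod fs = 32.5 MHz.
32.5 MHz > fs/2 = 24 MHz, folds to fs − 32.5 MHz = 15.5 MHz.
25.5 MHz and 166.5 MHz both map to 22.5 MHz.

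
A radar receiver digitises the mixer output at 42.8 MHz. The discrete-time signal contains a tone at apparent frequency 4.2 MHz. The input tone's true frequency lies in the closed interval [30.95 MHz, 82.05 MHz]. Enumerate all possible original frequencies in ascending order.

38.6 MHz, 47 MHz, 81.4 MHz

Frequencies that alias to 4.2 MHz are k·fs ± 4.2 MHz for integer k ≥ 0.
k=0: 4.2 MHz.
k=1: 38.6 MHz, 47 MHz.
k=2: 81.4 MHz, 89.8 MHz.
k=3: 124.2 MHz, 132.6 MHz.
Within [30.95 MHz, 82.05 MHz]: 38.6 MHz, 47 MHz, 81.4 MHz.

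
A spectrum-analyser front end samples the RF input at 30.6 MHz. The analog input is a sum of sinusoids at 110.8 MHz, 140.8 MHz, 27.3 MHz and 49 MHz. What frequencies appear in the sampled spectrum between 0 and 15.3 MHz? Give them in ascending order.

fs/2 = 15.3 MHz.
110.8 MHz mod fs = 19 MHz.
19 MHz > fs/2 = 15.3 MHz, folds to fs − 19 MHz = 11.6 MHz.
140.8 MHz mod fs = 18.4 MHz.
18.4 MHz > fs/2 = 15.3 MHz, folds to fs − 18.4 MHz = 12.2 MHz.
27.3 MHz > fs/2 = 15.3 MHz, folds to fs − 27.3 MHz = 3.3 MHz.
49 MHz mod fs = 18.4 MHz.
18.4 MHz > fs/2 = 15.3 MHz, folds to fs − 18.4 MHz = 12.2 MHz.
Distinct values: {3.3 MHz, 11.6 MHz, 12.2 MHz}.

3.3 MHz, 11.6 MHz, 12.2 MHz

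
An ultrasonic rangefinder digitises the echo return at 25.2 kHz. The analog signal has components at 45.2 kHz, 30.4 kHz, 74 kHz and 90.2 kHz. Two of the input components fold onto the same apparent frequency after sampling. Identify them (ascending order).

30.4 kHz, 45.2 kHz

fs/2 = 12.6 kHz.
45.2 kHz mod fs = 20 kHz.
20 kHz > fs/2 = 12.6 kHz, folds to fs − 20 kHz = 5.2 kHz.
30.4 kHz mod fs = 5.2 kHz.
5.2 kHz ≤ fs/2 = 12.6 kHz, appears at 5.2 kHz.
74 kHz mod fs = 23.6 kHz.
23.6 kHz > fs/2 = 12.6 kHz, folds to fs − 23.6 kHz = 1.6 kHz.
90.2 kHz mod fs = 14.6 kHz.
14.6 kHz > fs/2 = 12.6 kHz, folds to fs − 14.6 kHz = 10.6 kHz.
30.4 kHz and 45.2 kHz both map to 5.2 kHz.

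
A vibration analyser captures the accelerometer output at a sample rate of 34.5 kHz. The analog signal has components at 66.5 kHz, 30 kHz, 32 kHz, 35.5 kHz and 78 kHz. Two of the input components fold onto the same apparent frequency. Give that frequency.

2.5 kHz

fs/2 = 17.25 kHz.
66.5 kHz mod fs = 32 kHz.
32 kHz > fs/2 = 17.25 kHz, folds to fs − 32 kHz = 2.5 kHz.
30 kHz > fs/2 = 17.25 kHz, folds to fs − 30 kHz = 4.5 kHz.
32 kHz > fs/2 = 17.25 kHz, folds to fs − 32 kHz = 2.5 kHz.
35.5 kHz mod fs = 1 kHz.
1 kHz ≤ fs/2 = 17.25 kHz, appears at 1 kHz.
78 kHz mod fs = 9 kHz.
9 kHz ≤ fs/2 = 17.25 kHz, appears at 9 kHz.
32 kHz and 66.5 kHz both map to 2.5 kHz.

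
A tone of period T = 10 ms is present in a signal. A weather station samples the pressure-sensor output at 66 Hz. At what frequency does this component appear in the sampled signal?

32 Hz

T = 10 ms → f = 1/T = 100 Hz.
100 Hz mod fs = 34 Hz.
34 Hz > fs/2 = 33 Hz, folds to fs − 34 Hz = 32 Hz.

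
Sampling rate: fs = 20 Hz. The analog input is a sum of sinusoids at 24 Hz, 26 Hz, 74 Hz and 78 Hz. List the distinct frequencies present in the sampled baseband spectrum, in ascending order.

fs/2 = 10 Hz.
24 Hz mod fs = 4 Hz.
4 Hz ≤ fs/2 = 10 Hz, appears at 4 Hz.
26 Hz mod fs = 6 Hz.
6 Hz ≤ fs/2 = 10 Hz, appears at 6 Hz.
74 Hz mod fs = 14 Hz.
14 Hz > fs/2 = 10 Hz, folds to fs − 14 Hz = 6 Hz.
78 Hz mod fs = 18 Hz.
18 Hz > fs/2 = 10 Hz, folds to fs − 18 Hz = 2 Hz.
Distinct values: {2 Hz, 4 Hz, 6 Hz}.

2 Hz, 4 Hz, 6 Hz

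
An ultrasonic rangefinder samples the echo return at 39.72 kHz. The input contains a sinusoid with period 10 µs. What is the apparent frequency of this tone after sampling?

19.16 kHz

T = 10 µs → f = 1/T = 100 kHz.
100 kHz mod fs = 20.56 kHz.
20.56 kHz > fs/2 = 19.86 kHz, folds to fs − 20.56 kHz = 19.16 kHz.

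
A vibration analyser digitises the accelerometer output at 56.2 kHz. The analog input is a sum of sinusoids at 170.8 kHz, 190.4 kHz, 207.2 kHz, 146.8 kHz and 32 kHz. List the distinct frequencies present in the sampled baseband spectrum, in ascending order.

fs/2 = 28.1 kHz.
170.8 kHz mod fs = 2.2 kHz.
2.2 kHz ≤ fs/2 = 28.1 kHz, appears at 2.2 kHz.
190.4 kHz mod fs = 21.8 kHz.
21.8 kHz ≤ fs/2 = 28.1 kHz, appears at 21.8 kHz.
207.2 kHz mod fs = 38.6 kHz.
38.6 kHz > fs/2 = 28.1 kHz, folds to fs − 38.6 kHz = 17.6 kHz.
146.8 kHz mod fs = 34.4 kHz.
34.4 kHz > fs/2 = 28.1 kHz, folds to fs − 34.4 kHz = 21.8 kHz.
32 kHz > fs/2 = 28.1 kHz, folds to fs − 32 kHz = 24.2 kHz.
Distinct values: {2.2 kHz, 17.6 kHz, 21.8 kHz, 24.2 kHz}.

2.2 kHz, 17.6 kHz, 21.8 kHz, 24.2 kHz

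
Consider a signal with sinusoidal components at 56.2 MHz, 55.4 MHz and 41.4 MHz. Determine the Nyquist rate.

Highest-frequency component: 56.2 MHz.
Nyquist rate = 2 × 56.2 MHz = 112.4 MHz.

112.4 MHz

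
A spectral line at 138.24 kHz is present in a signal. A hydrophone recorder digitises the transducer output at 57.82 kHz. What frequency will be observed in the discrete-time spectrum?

22.6 kHz

138.24 kHz mod fs = 22.6 kHz.
22.6 kHz ≤ fs/2 = 28.91 kHz, appears at 22.6 kHz.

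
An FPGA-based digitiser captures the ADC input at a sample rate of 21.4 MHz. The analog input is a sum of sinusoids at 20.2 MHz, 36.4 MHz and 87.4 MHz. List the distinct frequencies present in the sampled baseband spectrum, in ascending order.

1.2 MHz, 1.8 MHz, 6.4 MHz

fs/2 = 10.7 MHz.
20.2 MHz > fs/2 = 10.7 MHz, folds to fs − 20.2 MHz = 1.2 MHz.
36.4 MHz mod fs = 15 MHz.
15 MHz > fs/2 = 10.7 MHz, folds to fs − 15 MHz = 6.4 MHz.
87.4 MHz mod fs = 1.8 MHz.
1.8 MHz ≤ fs/2 = 10.7 MHz, appears at 1.8 MHz.
Distinct values: {1.2 MHz, 1.8 MHz, 6.4 MHz}.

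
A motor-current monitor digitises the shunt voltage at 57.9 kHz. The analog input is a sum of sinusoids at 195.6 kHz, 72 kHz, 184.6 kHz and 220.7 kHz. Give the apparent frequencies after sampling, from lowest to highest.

fs/2 = 28.95 kHz.
195.6 kHz mod fs = 21.9 kHz.
21.9 kHz ≤ fs/2 = 28.95 kHz, appears at 21.9 kHz.
72 kHz mod fs = 14.1 kHz.
14.1 kHz ≤ fs/2 = 28.95 kHz, appears at 14.1 kHz.
184.6 kHz mod fs = 10.9 kHz.
10.9 kHz ≤ fs/2 = 28.95 kHz, appears at 10.9 kHz.
220.7 kHz mod fs = 47 kHz.
47 kHz > fs/2 = 28.95 kHz, folds to fs − 47 kHz = 10.9 kHz.
Distinct values: {10.9 kHz, 14.1 kHz, 21.9 kHz}.

10.9 kHz, 14.1 kHz, 21.9 kHz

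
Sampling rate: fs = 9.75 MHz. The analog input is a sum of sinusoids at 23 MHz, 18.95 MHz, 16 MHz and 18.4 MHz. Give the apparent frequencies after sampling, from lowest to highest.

fs/2 = 4.875 MHz.
23 MHz mod fs = 3.5 MHz.
3.5 MHz ≤ fs/2 = 4.875 MHz, appears at 3.5 MHz.
18.95 MHz mod fs = 9.2 MHz.
9.2 MHz > fs/2 = 4.875 MHz, folds to fs − 9.2 MHz = 0.55 MHz.
16 MHz mod fs = 6.25 MHz.
6.25 MHz > fs/2 = 4.875 MHz, folds to fs − 6.25 MHz = 3.5 MHz.
18.4 MHz mod fs = 8.65 MHz.
8.65 MHz > fs/2 = 4.875 MHz, folds to fs − 8.65 MHz = 1.1 MHz.
Distinct values: {0.55 MHz, 1.1 MHz, 3.5 MHz}.

0.55 MHz, 1.1 MHz, 3.5 MHz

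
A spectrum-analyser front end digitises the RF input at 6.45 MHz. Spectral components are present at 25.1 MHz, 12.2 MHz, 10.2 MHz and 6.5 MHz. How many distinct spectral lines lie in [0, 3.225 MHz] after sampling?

fs/2 = 3.225 MHz.
25.1 MHz mod fs = 5.75 MHz.
5.75 MHz > fs/2 = 3.225 MHz, folds to fs − 5.75 MHz = 0.7 MHz.
12.2 MHz mod fs = 5.75 MHz.
5.75 MHz > fs/2 = 3.225 MHz, folds to fs − 5.75 MHz = 0.7 MHz.
10.2 MHz mod fs = 3.75 MHz.
3.75 MHz > fs/2 = 3.225 MHz, folds to fs − 3.75 MHz = 2.7 MHz.
6.5 MHz mod fs = 0.05 MHz.
0.05 MHz ≤ fs/2 = 3.225 MHz, appears at 0.05 MHz.
Distinct values: {0.05 MHz, 0.7 MHz, 2.7 MHz} → 3.

3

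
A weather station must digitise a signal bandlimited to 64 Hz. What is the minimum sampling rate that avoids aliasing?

128 Hz

Nyquist rate = 2 × 64 Hz = 128 Hz.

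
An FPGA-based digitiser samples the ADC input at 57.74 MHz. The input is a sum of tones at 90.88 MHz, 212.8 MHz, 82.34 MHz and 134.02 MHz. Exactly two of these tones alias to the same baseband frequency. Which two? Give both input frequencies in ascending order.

fs/2 = 28.87 MHz.
90.88 MHz mod fs = 33.14 MHz.
33.14 MHz > fs/2 = 28.87 MHz, folds to fs − 33.14 MHz = 24.6 MHz.
212.8 MHz mod fs = 39.58 MHz.
39.58 MHz > fs/2 = 28.87 MHz, folds to fs − 39.58 MHz = 18.16 MHz.
82.34 MHz mod fs = 24.6 MHz.
24.6 MHz ≤ fs/2 = 28.87 MHz, appears at 24.6 MHz.
134.02 MHz mod fs = 18.54 MHz.
18.54 MHz ≤ fs/2 = 28.87 MHz, appears at 18.54 MHz.
82.34 MHz and 90.88 MHz both map to 24.6 MHz.

82.34 MHz, 90.88 MHz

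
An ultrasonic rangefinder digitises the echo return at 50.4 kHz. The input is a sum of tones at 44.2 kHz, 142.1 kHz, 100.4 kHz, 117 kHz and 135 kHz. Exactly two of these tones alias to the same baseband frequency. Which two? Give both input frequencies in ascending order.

fs/2 = 25.2 kHz.
44.2 kHz > fs/2 = 25.2 kHz, folds to fs − 44.2 kHz = 6.2 kHz.
142.1 kHz mod fs = 41.3 kHz.
41.3 kHz > fs/2 = 25.2 kHz, folds to fs − 41.3 kHz = 9.1 kHz.
100.4 kHz mod fs = 50 kHz.
50 kHz > fs/2 = 25.2 kHz, folds to fs − 50 kHz = 0.4 kHz.
117 kHz mod fs = 16.2 kHz.
16.2 kHz ≤ fs/2 = 25.2 kHz, appears at 16.2 kHz.
135 kHz mod fs = 34.2 kHz.
34.2 kHz > fs/2 = 25.2 kHz, folds to fs − 34.2 kHz = 16.2 kHz.
117 kHz and 135 kHz both map to 16.2 kHz.

117 kHz, 135 kHz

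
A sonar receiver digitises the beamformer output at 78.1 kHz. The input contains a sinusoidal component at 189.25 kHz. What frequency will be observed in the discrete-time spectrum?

189.25 kHz mod fs = 33.05 kHz.
33.05 kHz ≤ fs/2 = 39.05 kHz, appears at 33.05 kHz.

33.05 kHz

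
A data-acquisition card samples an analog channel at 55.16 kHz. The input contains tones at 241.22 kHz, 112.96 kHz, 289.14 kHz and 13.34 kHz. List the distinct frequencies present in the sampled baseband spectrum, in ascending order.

2.64 kHz, 13.34 kHz, 20.58 kHz

fs/2 = 27.58 kHz.
241.22 kHz mod fs = 20.58 kHz.
20.58 kHz ≤ fs/2 = 27.58 kHz, appears at 20.58 kHz.
112.96 kHz mod fs = 2.64 kHz.
2.64 kHz ≤ fs/2 = 27.58 kHz, appears at 2.64 kHz.
289.14 kHz mod fs = 13.34 kHz.
13.34 kHz ≤ fs/2 = 27.58 kHz, appears at 13.34 kHz.
13.34 kHz ≤ fs/2 = 27.58 kHz, passes unchanged.
Distinct values: {2.64 kHz, 13.34 kHz, 20.58 kHz}.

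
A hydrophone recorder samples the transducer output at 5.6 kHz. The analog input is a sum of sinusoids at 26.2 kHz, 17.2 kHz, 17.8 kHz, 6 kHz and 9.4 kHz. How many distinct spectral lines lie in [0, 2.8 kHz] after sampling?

fs/2 = 2.8 kHz.
26.2 kHz mod fs = 3.8 kHz.
3.8 kHz > fs/2 = 2.8 kHz, folds to fs − 3.8 kHz = 1.8 kHz.
17.2 kHz mod fs = 0.4 kHz.
0.4 kHz ≤ fs/2 = 2.8 kHz, appears at 0.4 kHz.
17.8 kHz mod fs = 1 kHz.
1 kHz ≤ fs/2 = 2.8 kHz, appears at 1 kHz.
6 kHz mod fs = 0.4 kHz.
0.4 kHz ≤ fs/2 = 2.8 kHz, appears at 0.4 kHz.
9.4 kHz mod fs = 3.8 kHz.
3.8 kHz > fs/2 = 2.8 kHz, folds to fs − 3.8 kHz = 1.8 kHz.
Distinct values: {0.4 kHz, 1 kHz, 1.8 kHz} → 3.

3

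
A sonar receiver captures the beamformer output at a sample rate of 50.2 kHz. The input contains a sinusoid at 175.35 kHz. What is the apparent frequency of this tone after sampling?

175.35 kHz mod fs = 24.75 kHz.
24.75 kHz ≤ fs/2 = 25.1 kHz, appears at 24.75 kHz.

24.75 kHz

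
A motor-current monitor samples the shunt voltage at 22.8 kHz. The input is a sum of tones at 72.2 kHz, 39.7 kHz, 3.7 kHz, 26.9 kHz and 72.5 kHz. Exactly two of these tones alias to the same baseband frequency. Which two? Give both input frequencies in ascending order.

26.9 kHz, 72.5 kHz

fs/2 = 11.4 kHz.
72.2 kHz mod fs = 3.8 kHz.
3.8 kHz ≤ fs/2 = 11.4 kHz, appears at 3.8 kHz.
39.7 kHz mod fs = 16.9 kHz.
16.9 kHz > fs/2 = 11.4 kHz, folds to fs − 16.9 kHz = 5.9 kHz.
3.7 kHz ≤ fs/2 = 11.4 kHz, passes unchanged.
26.9 kHz mod fs = 4.1 kHz.
4.1 kHz ≤ fs/2 = 11.4 kHz, appears at 4.1 kHz.
72.5 kHz mod fs = 4.1 kHz.
4.1 kHz ≤ fs/2 = 11.4 kHz, appears at 4.1 kHz.
26.9 kHz and 72.5 kHz both map to 4.1 kHz.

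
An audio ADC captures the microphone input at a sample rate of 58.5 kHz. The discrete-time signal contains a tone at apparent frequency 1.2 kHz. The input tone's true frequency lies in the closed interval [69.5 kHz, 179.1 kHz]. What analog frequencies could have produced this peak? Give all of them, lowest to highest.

Frequencies that alias to 1.2 kHz are k·fs ± 1.2 kHz for integer k ≥ 0.
k=0: 1.2 kHz.
k=1: 57.3 kHz, 59.7 kHz.
k=2: 115.8 kHz, 118.2 kHz.
k=3: 174.3 kHz, 176.7 kHz.
k=4: 232.8 kHz, 235.2 kHz.
Within [69.5 kHz, 179.1 kHz]: 115.8 kHz, 118.2 kHz, 174.3 kHz, 176.7 kHz.

115.8 kHz, 118.2 kHz, 174.3 kHz, 176.7 kHz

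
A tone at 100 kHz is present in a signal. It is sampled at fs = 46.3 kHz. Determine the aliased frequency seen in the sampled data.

7.4 kHz

100 kHz mod fs = 7.4 kHz.
7.4 kHz ≤ fs/2 = 23.15 kHz, appears at 7.4 kHz.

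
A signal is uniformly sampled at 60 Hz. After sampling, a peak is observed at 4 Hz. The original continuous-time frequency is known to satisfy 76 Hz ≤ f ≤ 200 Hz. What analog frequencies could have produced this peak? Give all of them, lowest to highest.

Frequencies that alias to 4 Hz are k·fs ± 4 Hz for integer k ≥ 0.
k=0: 4 Hz.
k=1: 56 Hz, 64 Hz.
k=2: 116 Hz, 124 Hz.
k=3: 176 Hz, 184 Hz.
k=4: 236 Hz, 244 Hz.
Within [76 Hz, 200 Hz]: 116 Hz, 124 Hz, 176 Hz, 184 Hz.

116 Hz, 124 Hz, 176 Hz, 184 Hz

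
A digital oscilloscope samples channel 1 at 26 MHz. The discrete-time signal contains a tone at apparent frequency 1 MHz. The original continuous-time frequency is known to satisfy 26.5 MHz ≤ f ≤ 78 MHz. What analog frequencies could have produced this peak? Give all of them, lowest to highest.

27 MHz, 51 MHz, 53 MHz, 77 MHz

Frequencies that alias to 1 MHz are k·fs ± 1 MHz for integer k ≥ 0.
k=0: 1 MHz.
k=1: 25 MHz, 27 MHz.
k=2: 51 MHz, 53 MHz.
k=3: 77 MHz, 79 MHz.
k=4: 103 MHz, 105 MHz.
Within [26.5 MHz, 78 MHz]: 27 MHz, 51 MHz, 53 MHz, 77 MHz.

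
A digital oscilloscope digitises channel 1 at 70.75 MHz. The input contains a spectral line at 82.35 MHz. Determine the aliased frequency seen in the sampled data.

11.6 MHz

82.35 MHz mod fs = 11.6 MHz.
11.6 MHz ≤ fs/2 = 35.375 MHz, appears at 11.6 MHz.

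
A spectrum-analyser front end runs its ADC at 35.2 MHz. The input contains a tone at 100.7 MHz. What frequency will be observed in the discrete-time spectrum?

4.9 MHz

100.7 MHz mod fs = 30.3 MHz.
30.3 MHz > fs/2 = 17.6 MHz, folds to fs − 30.3 MHz = 4.9 MHz.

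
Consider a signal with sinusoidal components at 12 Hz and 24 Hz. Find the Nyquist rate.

48 Hz

Highest-frequency component: 24 Hz.
Nyquist rate = 2 × 24 Hz = 48 Hz.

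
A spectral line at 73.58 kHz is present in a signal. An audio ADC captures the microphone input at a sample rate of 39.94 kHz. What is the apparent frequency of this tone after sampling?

73.58 kHz mod fs = 33.64 kHz.
33.64 kHz > fs/2 = 19.97 kHz, folds to fs − 33.64 kHz = 6.3 kHz.

6.3 kHz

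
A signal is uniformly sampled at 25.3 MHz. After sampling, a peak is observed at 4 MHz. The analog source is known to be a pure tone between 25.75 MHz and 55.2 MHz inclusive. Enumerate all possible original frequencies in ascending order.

Frequencies that alias to 4 MHz are k·fs ± 4 MHz for integer k ≥ 0.
k=0: 4 MHz.
k=1: 21.3 MHz, 29.3 MHz.
k=2: 46.6 MHz, 54.6 MHz.
k=3: 71.9 MHz, 79.9 MHz.
Within [25.75 MHz, 55.2 MHz]: 29.3 MHz, 46.6 MHz, 54.6 MHz.

29.3 MHz, 46.6 MHz, 54.6 MHz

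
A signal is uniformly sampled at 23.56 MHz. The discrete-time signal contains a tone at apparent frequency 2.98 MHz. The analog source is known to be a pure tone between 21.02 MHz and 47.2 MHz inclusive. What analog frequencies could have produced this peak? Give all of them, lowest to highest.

26.54 MHz, 44.14 MHz

Frequencies that alias to 2.98 MHz are k·fs ± 2.98 MHz for integer k ≥ 0.
k=0: 2.98 MHz.
k=1: 20.58 MHz, 26.54 MHz.
k=2: 44.14 MHz, 50.1 MHz.
k=3: 67.7 MHz, 73.66 MHz.
Within [21.02 MHz, 47.2 MHz]: 26.54 MHz, 44.14 MHz.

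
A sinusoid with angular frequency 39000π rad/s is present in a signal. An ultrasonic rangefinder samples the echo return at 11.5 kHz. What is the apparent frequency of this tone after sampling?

ω = 39000π rad/s → f = ω/(2π) = 19500 Hz = 19.5 kHz.
19.5 kHz mod fs = 8 kHz.
8 kHz > fs/2 = 5.75 kHz, folds to fs − 8 kHz = 3.5 kHz.

3.5 kHz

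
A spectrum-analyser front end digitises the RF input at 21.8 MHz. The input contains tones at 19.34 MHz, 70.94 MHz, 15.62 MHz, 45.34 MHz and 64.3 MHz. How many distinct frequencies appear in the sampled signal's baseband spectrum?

fs/2 = 10.9 MHz.
19.34 MHz > fs/2 = 10.9 MHz, folds to fs − 19.34 MHz = 2.46 MHz.
70.94 MHz mod fs = 5.54 MHz.
5.54 MHz ≤ fs/2 = 10.9 MHz, appears at 5.54 MHz.
15.62 MHz > fs/2 = 10.9 MHz, folds to fs − 15.62 MHz = 6.18 MHz.
45.34 MHz mod fs = 1.74 MHz.
1.74 MHz ≤ fs/2 = 10.9 MHz, appears at 1.74 MHz.
64.3 MHz mod fs = 20.7 MHz.
20.7 MHz > fs/2 = 10.9 MHz, folds to fs − 20.7 MHz = 1.1 MHz.
Distinct values: {1.1 MHz, 1.74 MHz, 2.46 MHz, 5.54 MHz, 6.18 MHz} → 5.

5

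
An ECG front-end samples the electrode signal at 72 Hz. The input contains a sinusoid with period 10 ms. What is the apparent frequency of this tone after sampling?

T = 10 ms → f = 1/T = 100 Hz.
100 Hz mod fs = 28 Hz.
28 Hz ≤ fs/2 = 36 Hz, appears at 28 Hz.

28 Hz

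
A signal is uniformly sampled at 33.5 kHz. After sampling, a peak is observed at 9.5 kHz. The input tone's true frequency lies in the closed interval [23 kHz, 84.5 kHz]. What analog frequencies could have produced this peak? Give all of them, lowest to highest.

24 kHz, 43 kHz, 57.5 kHz, 76.5 kHz

Frequencies that alias to 9.5 kHz are k·fs ± 9.5 kHz for integer k ≥ 0.
k=0: 9.5 kHz.
k=1: 24 kHz, 43 kHz.
k=2: 57.5 kHz, 76.5 kHz.
k=3: 91 kHz, 110 kHz.
Within [23 kHz, 84.5 kHz]: 24 kHz, 43 kHz, 57.5 kHz, 76.5 kHz.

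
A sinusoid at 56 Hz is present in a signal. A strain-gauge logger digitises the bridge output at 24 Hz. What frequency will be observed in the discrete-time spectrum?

8 Hz

56 Hz mod fs = 8 Hz.
8 Hz ≤ fs/2 = 12 Hz, appears at 8 Hz.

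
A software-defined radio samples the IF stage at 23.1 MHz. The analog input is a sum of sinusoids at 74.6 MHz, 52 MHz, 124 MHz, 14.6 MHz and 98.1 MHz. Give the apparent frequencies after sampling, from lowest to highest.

5.3 MHz, 5.7 MHz, 5.8 MHz, 8.5 MHz

fs/2 = 11.55 MHz.
74.6 MHz mod fs = 5.3 MHz.
5.3 MHz ≤ fs/2 = 11.55 MHz, appears at 5.3 MHz.
52 MHz mod fs = 5.8 MHz.
5.8 MHz ≤ fs/2 = 11.55 MHz, appears at 5.8 MHz.
124 MHz mod fs = 8.5 MHz.
8.5 MHz ≤ fs/2 = 11.55 MHz, appears at 8.5 MHz.
14.6 MHz > fs/2 = 11.55 MHz, folds to fs − 14.6 MHz = 8.5 MHz.
98.1 MHz mod fs = 5.7 MHz.
5.7 MHz ≤ fs/2 = 11.55 MHz, appears at 5.7 MHz.
Distinct values: {5.3 MHz, 5.7 MHz, 5.8 MHz, 8.5 MHz}.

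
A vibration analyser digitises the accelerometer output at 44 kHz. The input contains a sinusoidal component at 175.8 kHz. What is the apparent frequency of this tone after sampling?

175.8 kHz mod fs = 43.8 kHz.
43.8 kHz > fs/2 = 22 kHz, folds to fs − 43.8 kHz = 0.2 kHz.

0.2 kHz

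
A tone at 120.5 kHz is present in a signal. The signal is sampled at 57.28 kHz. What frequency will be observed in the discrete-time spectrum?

5.94 kHz

120.5 kHz mod fs = 5.94 kHz.
5.94 kHz ≤ fs/2 = 28.64 kHz, appears at 5.94 kHz.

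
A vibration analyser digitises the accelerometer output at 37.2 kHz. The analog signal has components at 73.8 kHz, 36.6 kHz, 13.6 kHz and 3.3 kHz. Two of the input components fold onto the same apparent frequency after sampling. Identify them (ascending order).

fs/2 = 18.6 kHz.
73.8 kHz mod fs = 36.6 kHz.
36.6 kHz > fs/2 = 18.6 kHz, folds to fs − 36.6 kHz = 0.6 kHz.
36.6 kHz > fs/2 = 18.6 kHz, folds to fs − 36.6 kHz = 0.6 kHz.
13.6 kHz ≤ fs/2 = 18.6 kHz, passes unchanged.
3.3 kHz ≤ fs/2 = 18.6 kHz, passes unchanged.
36.6 kHz and 73.8 kHz both map to 0.6 kHz.

36.6 kHz, 73.8 kHz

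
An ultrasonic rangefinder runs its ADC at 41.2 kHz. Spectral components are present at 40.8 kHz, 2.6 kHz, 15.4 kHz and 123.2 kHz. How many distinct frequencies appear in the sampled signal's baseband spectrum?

3

fs/2 = 20.6 kHz.
40.8 kHz > fs/2 = 20.6 kHz, folds to fs − 40.8 kHz = 0.4 kHz.
2.6 kHz ≤ fs/2 = 20.6 kHz, passes unchanged.
15.4 kHz ≤ fs/2 = 20.6 kHz, passes unchanged.
123.2 kHz mod fs = 40.8 kHz.
40.8 kHz > fs/2 = 20.6 kHz, folds to fs − 40.8 kHz = 0.4 kHz.
Distinct values: {0.4 kHz, 2.6 kHz, 15.4 kHz} → 3.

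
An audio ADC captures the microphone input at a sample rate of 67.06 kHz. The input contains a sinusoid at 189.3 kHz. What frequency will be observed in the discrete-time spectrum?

189.3 kHz mod fs = 55.18 kHz.
55.18 kHz > fs/2 = 33.53 kHz, folds to fs − 55.18 kHz = 11.88 kHz.

11.88 kHz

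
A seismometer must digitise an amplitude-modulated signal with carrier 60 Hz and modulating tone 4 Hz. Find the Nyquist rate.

AM sidebands sit at fc ± fm = 56 Hz and 64 Hz.
Highest-frequency component: 64 Hz.
Nyquist rate = 2 × 64 Hz = 128 Hz.

128 Hz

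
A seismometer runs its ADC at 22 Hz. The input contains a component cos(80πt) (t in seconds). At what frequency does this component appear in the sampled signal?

4 Hz

ω = 80π rad/s → f = ω/(2π) = 40 Hz.
40 Hz mod fs = 18 Hz.
18 Hz > fs/2 = 11 Hz, folds to fs − 18 Hz = 4 Hz.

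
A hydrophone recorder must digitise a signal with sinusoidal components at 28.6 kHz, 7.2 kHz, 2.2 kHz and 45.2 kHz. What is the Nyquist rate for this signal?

90.4 kHz

Highest-frequency component: 45.2 kHz.
Nyquist rate = 2 × 45.2 kHz = 90.4 kHz.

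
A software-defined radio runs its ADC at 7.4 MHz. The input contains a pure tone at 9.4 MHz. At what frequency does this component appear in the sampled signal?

2 MHz

9.4 MHz mod fs = 2 MHz.
2 MHz ≤ fs/2 = 3.7 MHz, appears at 2 MHz.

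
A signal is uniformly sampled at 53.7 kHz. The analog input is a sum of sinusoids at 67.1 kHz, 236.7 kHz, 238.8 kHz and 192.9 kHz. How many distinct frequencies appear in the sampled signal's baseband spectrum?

3

fs/2 = 26.85 kHz.
67.1 kHz mod fs = 13.4 kHz.
13.4 kHz ≤ fs/2 = 26.85 kHz, appears at 13.4 kHz.
236.7 kHz mod fs = 21.9 kHz.
21.9 kHz ≤ fs/2 = 26.85 kHz, appears at 21.9 kHz.
238.8 kHz mod fs = 24 kHz.
24 kHz ≤ fs/2 = 26.85 kHz, appears at 24 kHz.
192.9 kHz mod fs = 31.8 kHz.
31.8 kHz > fs/2 = 26.85 kHz, folds to fs − 31.8 kHz = 21.9 kHz.
Distinct values: {13.4 kHz, 21.9 kHz, 24 kHz} → 3.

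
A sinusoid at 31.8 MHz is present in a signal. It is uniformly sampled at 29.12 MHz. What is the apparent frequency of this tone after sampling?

31.8 MHz mod fs = 2.68 MHz.
2.68 MHz ≤ fs/2 = 14.56 MHz, appears at 2.68 MHz.

2.68 MHz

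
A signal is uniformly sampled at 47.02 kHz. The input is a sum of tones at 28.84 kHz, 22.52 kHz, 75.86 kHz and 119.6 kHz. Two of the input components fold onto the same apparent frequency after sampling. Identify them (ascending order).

28.84 kHz, 75.86 kHz

fs/2 = 23.51 kHz.
28.84 kHz > fs/2 = 23.51 kHz, folds to fs − 28.84 kHz = 18.18 kHz.
22.52 kHz ≤ fs/2 = 23.51 kHz, passes unchanged.
75.86 kHz mod fs = 28.84 kHz.
28.84 kHz > fs/2 = 23.51 kHz, folds to fs − 28.84 kHz = 18.18 kHz.
119.6 kHz mod fs = 25.56 kHz.
25.56 kHz > fs/2 = 23.51 kHz, folds to fs − 25.56 kHz = 21.46 kHz.
28.84 kHz and 75.86 kHz both map to 18.18 kHz.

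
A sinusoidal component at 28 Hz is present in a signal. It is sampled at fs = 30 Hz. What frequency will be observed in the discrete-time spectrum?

28 Hz > fs/2 = 15 Hz, folds to fs − 28 Hz = 2 Hz.

2 Hz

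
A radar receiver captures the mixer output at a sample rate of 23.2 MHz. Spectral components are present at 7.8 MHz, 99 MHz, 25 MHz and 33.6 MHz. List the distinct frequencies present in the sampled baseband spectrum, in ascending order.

fs/2 = 11.6 MHz.
7.8 MHz ≤ fs/2 = 11.6 MHz, passes unchanged.
99 MHz mod fs = 6.2 MHz.
6.2 MHz ≤ fs/2 = 11.6 MHz, appears at 6.2 MHz.
25 MHz mod fs = 1.8 MHz.
1.8 MHz ≤ fs/2 = 11.6 MHz, appears at 1.8 MHz.
33.6 MHz mod fs = 10.4 MHz.
10.4 MHz ≤ fs/2 = 11.6 MHz, appears at 10.4 MHz.
Distinct values: {1.8 MHz, 6.2 MHz, 7.8 MHz, 10.4 MHz}.

1.8 MHz, 6.2 MHz, 7.8 MHz, 10.4 MHz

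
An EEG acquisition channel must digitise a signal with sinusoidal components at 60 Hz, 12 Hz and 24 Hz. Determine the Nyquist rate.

Highest-frequency component: 60 Hz.
Nyquist rate = 2 × 60 Hz = 120 Hz.

120 Hz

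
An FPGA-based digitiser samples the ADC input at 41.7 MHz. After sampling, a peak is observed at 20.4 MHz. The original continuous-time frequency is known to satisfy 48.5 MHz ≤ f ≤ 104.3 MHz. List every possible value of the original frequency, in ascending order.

Frequencies that alias to 20.4 MHz are k·fs ± 20.4 MHz for integer k ≥ 0.
k=0: 20.4 MHz.
k=1: 21.3 MHz, 62.1 MHz.
k=2: 63 MHz, 103.8 MHz.
k=3: 104.7 MHz, 145.5 MHz.
Within [48.5 MHz, 104.3 MHz]: 62.1 MHz, 63 MHz, 103.8 MHz.

62.1 MHz, 63 MHz, 103.8 MHz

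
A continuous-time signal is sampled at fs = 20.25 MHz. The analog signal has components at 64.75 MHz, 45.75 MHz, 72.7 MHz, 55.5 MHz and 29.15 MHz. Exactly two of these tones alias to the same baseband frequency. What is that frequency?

fs/2 = 10.125 MHz.
64.75 MHz mod fs = 4 MHz.
4 MHz ≤ fs/2 = 10.125 MHz, appears at 4 MHz.
45.75 MHz mod fs = 5.25 MHz.
5.25 MHz ≤ fs/2 = 10.125 MHz, appears at 5.25 MHz.
72.7 MHz mod fs = 11.95 MHz.
11.95 MHz > fs/2 = 10.125 MHz, folds to fs − 11.95 MHz = 8.3 MHz.
55.5 MHz mod fs = 15 MHz.
15 MHz > fs/2 = 10.125 MHz, folds to fs − 15 MHz = 5.25 MHz.
29.15 MHz mod fs = 8.9 MHz.
8.9 MHz ≤ fs/2 = 10.125 MHz, appears at 8.9 MHz.
45.75 MHz and 55.5 MHz both map to 5.25 MHz.

5.25 MHz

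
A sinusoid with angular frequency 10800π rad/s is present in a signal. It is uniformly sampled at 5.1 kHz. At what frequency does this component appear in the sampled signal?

ω = 10800π rad/s → f = ω/(2π) = 5400 Hz = 5.4 kHz.
5.4 kHz mod fs = 0.3 kHz.
0.3 kHz ≤ fs/2 = 2.55 kHz, appears at 0.3 kHz.

0.3 kHz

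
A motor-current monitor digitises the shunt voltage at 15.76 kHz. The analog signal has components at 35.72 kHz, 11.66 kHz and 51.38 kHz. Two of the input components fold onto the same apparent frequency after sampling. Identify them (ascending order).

fs/2 = 7.88 kHz.
35.72 kHz mod fs = 4.2 kHz.
4.2 kHz ≤ fs/2 = 7.88 kHz, appears at 4.2 kHz.
11.66 kHz > fs/2 = 7.88 kHz, folds to fs − 11.66 kHz = 4.1 kHz.
51.38 kHz mod fs = 4.1 kHz.
4.1 kHz ≤ fs/2 = 7.88 kHz, appears at 4.1 kHz.
11.66 kHz and 51.38 kHz both map to 4.1 kHz.

11.66 kHz, 51.38 kHz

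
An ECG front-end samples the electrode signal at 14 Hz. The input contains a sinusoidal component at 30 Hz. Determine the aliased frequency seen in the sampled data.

2 Hz

30 Hz mod fs = 2 Hz.
2 Hz ≤ fs/2 = 7 Hz, appears at 2 Hz.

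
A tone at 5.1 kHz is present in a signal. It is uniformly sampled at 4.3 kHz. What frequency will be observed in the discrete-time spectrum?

5.1 kHz mod fs = 0.8 kHz.
0.8 kHz ≤ fs/2 = 2.15 kHz, appears at 0.8 kHz.

0.8 kHz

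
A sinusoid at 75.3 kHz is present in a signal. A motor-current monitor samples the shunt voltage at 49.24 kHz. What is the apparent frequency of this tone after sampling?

23.18 kHz

75.3 kHz mod fs = 26.06 kHz.
26.06 kHz > fs/2 = 24.62 kHz, folds to fs − 26.06 kHz = 23.18 kHz.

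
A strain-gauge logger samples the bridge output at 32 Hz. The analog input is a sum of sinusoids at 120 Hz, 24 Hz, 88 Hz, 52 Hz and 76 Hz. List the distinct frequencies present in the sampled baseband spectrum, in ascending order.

8 Hz, 12 Hz

fs/2 = 16 Hz.
120 Hz mod fs = 24 Hz.
24 Hz > fs/2 = 16 Hz, folds to fs − 24 Hz = 8 Hz.
24 Hz > fs/2 = 16 Hz, folds to fs − 24 Hz = 8 Hz.
88 Hz mod fs = 24 Hz.
24 Hz > fs/2 = 16 Hz, folds to fs − 24 Hz = 8 Hz.
52 Hz mod fs = 20 Hz.
20 Hz > fs/2 = 16 Hz, folds to fs − 20 Hz = 12 Hz.
76 Hz mod fs = 12 Hz.
12 Hz ≤ fs/2 = 16 Hz, appears at 12 Hz.
Distinct values: {8 Hz, 12 Hz}.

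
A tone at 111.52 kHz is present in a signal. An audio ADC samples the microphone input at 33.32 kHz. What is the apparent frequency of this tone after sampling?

111.52 kHz mod fs = 11.56 kHz.
11.56 kHz ≤ fs/2 = 16.66 kHz, appears at 11.56 kHz.

11.56 kHz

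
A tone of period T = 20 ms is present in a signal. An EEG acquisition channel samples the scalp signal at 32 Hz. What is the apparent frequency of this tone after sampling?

T = 20 ms → f = 1/T = 50 Hz.
50 Hz mod fs = 18 Hz.
18 Hz > fs/2 = 16 Hz, folds to fs − 18 Hz = 14 Hz.

14 Hz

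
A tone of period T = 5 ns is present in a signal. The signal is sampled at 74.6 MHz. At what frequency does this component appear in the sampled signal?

23.8 MHz

T = 5 ns → f = 1/T = 200 MHz.
200 MHz mod fs = 50.8 MHz.
50.8 MHz > fs/2 = 37.3 MHz, folds to fs − 50.8 MHz = 23.8 MHz.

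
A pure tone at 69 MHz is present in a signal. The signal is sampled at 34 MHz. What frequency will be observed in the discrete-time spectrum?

1 MHz

69 MHz mod fs = 1 MHz.
1 MHz ≤ fs/2 = 17 MHz, appears at 1 MHz.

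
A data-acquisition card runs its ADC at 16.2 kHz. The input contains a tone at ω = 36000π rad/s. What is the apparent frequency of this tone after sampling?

1.8 kHz

ω = 36000π rad/s → f = ω/(2π) = 18000 Hz = 18 kHz.
18 kHz mod fs = 1.8 kHz.
1.8 kHz ≤ fs/2 = 8.1 kHz, appears at 1.8 kHz.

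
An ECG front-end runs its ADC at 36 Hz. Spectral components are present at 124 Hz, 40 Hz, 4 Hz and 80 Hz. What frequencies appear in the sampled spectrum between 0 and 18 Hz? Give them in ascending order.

4 Hz, 8 Hz, 16 Hz

fs/2 = 18 Hz.
124 Hz mod fs = 16 Hz.
16 Hz ≤ fs/2 = 18 Hz, appears at 16 Hz.
40 Hz mod fs = 4 Hz.
4 Hz ≤ fs/2 = 18 Hz, appears at 4 Hz.
4 Hz ≤ fs/2 = 18 Hz, passes unchanged.
80 Hz mod fs = 8 Hz.
8 Hz ≤ fs/2 = 18 Hz, appears at 8 Hz.
Distinct values: {4 Hz, 8 Hz, 16 Hz}.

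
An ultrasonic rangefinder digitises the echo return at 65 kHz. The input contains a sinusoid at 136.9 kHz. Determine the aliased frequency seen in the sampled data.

6.9 kHz

136.9 kHz mod fs = 6.9 kHz.
6.9 kHz ≤ fs/2 = 32.5 kHz, appears at 6.9 kHz.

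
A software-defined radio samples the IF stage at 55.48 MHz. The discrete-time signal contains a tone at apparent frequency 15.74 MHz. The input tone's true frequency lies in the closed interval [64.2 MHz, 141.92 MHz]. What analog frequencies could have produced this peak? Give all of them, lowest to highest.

71.22 MHz, 95.22 MHz, 126.7 MHz

Frequencies that alias to 15.74 MHz are k·fs ± 15.74 MHz for integer k ≥ 0.
k=0: 15.74 MHz.
k=1: 39.74 MHz, 71.22 MHz.
k=2: 95.22 MHz, 126.7 MHz.
k=3: 150.7 MHz, 182.18 MHz.
Within [64.2 MHz, 141.92 MHz]: 71.22 MHz, 95.22 MHz, 126.7 MHz.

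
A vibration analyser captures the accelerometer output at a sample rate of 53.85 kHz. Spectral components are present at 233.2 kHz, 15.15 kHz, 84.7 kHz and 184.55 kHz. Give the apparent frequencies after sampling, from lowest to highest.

fs/2 = 26.925 kHz.
233.2 kHz mod fs = 17.8 kHz.
17.8 kHz ≤ fs/2 = 26.925 kHz, appears at 17.8 kHz.
15.15 kHz ≤ fs/2 = 26.925 kHz, passes unchanged.
84.7 kHz mod fs = 30.85 kHz.
30.85 kHz > fs/2 = 26.925 kHz, folds to fs − 30.85 kHz = 23 kHz.
184.55 kHz mod fs = 23 kHz.
23 kHz ≤ fs/2 = 26.925 kHz, appears at 23 kHz.
Distinct values: {15.15 kHz, 17.8 kHz, 23 kHz}.

15.15 kHz, 17.8 kHz, 23 kHz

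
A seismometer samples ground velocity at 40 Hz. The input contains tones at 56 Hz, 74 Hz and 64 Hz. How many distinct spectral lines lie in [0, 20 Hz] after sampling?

2

fs/2 = 20 Hz.
56 Hz mod fs = 16 Hz.
16 Hz ≤ fs/2 = 20 Hz, appears at 16 Hz.
74 Hz mod fs = 34 Hz.
34 Hz > fs/2 = 20 Hz, folds to fs − 34 Hz = 6 Hz.
64 Hz mod fs = 24 Hz.
24 Hz > fs/2 = 20 Hz, folds to fs − 24 Hz = 16 Hz.
Distinct values: {6 Hz, 16 Hz} → 2.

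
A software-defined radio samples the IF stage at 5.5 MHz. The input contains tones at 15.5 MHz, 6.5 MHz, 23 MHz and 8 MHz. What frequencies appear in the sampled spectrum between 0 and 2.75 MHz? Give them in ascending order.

1 MHz, 2.5 MHz

fs/2 = 2.75 MHz.
15.5 MHz mod fs = 4.5 MHz.
4.5 MHz > fs/2 = 2.75 MHz, folds to fs − 4.5 MHz = 1 MHz.
6.5 MHz mod fs = 1 MHz.
1 MHz ≤ fs/2 = 2.75 MHz, appears at 1 MHz.
23 MHz mod fs = 1 MHz.
1 MHz ≤ fs/2 = 2.75 MHz, appears at 1 MHz.
8 MHz mod fs = 2.5 MHz.
2.5 MHz ≤ fs/2 = 2.75 MHz, appears at 2.5 MHz.
Distinct values: {1 MHz, 2.5 MHz}.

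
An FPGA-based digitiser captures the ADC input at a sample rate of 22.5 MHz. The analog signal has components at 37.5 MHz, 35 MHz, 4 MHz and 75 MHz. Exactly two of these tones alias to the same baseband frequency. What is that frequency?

fs/2 = 11.25 MHz.
37.5 MHz mod fs = 15 MHz.
15 MHz > fs/2 = 11.25 MHz, folds to fs − 15 MHz = 7.5 MHz.
35 MHz mod fs = 12.5 MHz.
12.5 MHz > fs/2 = 11.25 MHz, folds to fs − 12.5 MHz = 10 MHz.
4 MHz ≤ fs/2 = 11.25 MHz, passes unchanged.
75 MHz mod fs = 7.5 MHz.
7.5 MHz ≤ fs/2 = 11.25 MHz, appears at 7.5 MHz.
37.5 MHz and 75 MHz both map to 7.5 MHz.

7.5 MHz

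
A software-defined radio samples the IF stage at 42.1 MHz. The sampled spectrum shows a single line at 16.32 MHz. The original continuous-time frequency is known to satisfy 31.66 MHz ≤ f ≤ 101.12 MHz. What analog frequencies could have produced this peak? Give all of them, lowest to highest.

58.42 MHz, 67.88 MHz, 100.52 MHz

Frequencies that alias to 16.32 MHz are k·fs ± 16.32 MHz for integer k ≥ 0.
k=0: 16.32 MHz.
k=1: 25.78 MHz, 58.42 MHz.
k=2: 67.88 MHz, 100.52 MHz.
k=3: 109.98 MHz, 142.62 MHz.
Within [31.66 MHz, 101.12 MHz]: 58.42 MHz, 67.88 MHz, 100.52 MHz.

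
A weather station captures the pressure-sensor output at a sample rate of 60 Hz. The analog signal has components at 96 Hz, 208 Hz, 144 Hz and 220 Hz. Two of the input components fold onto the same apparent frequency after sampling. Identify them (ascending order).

fs/2 = 30 Hz.
96 Hz mod fs = 36 Hz.
36 Hz > fs/2 = 30 Hz, folds to fs − 36 Hz = 24 Hz.
208 Hz mod fs = 28 Hz.
28 Hz ≤ fs/2 = 30 Hz, appears at 28 Hz.
144 Hz mod fs = 24 Hz.
24 Hz ≤ fs/2 = 30 Hz, appears at 24 Hz.
220 Hz mod fs = 40 Hz.
40 Hz > fs/2 = 30 Hz, folds to fs − 40 Hz = 20 Hz.
96 Hz and 144 Hz both map to 24 Hz.

96 Hz, 144 Hz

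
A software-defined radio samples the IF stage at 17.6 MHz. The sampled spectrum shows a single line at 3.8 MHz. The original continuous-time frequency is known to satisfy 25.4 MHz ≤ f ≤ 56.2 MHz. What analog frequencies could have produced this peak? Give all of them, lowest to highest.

31.4 MHz, 39 MHz, 49 MHz

Frequencies that alias to 3.8 MHz are k·fs ± 3.8 MHz for integer k ≥ 0.
k=0: 3.8 MHz.
k=1: 13.8 MHz, 21.4 MHz.
k=2: 31.4 MHz, 39 MHz.
k=3: 49 MHz, 56.6 MHz.
k=4: 66.6 MHz, 74.2 MHz.
Within [25.4 MHz, 56.2 MHz]: 31.4 MHz, 39 MHz, 49 MHz.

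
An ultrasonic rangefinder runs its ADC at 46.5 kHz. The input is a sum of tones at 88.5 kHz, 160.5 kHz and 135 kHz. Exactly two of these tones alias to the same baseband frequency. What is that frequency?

fs/2 = 23.25 kHz.
88.5 kHz mod fs = 42 kHz.
42 kHz > fs/2 = 23.25 kHz, folds to fs − 42 kHz = 4.5 kHz.
160.5 kHz mod fs = 21 kHz.
21 kHz ≤ fs/2 = 23.25 kHz, appears at 21 kHz.
135 kHz mod fs = 42 kHz.
42 kHz > fs/2 = 23.25 kHz, folds to fs − 42 kHz = 4.5 kHz.
88.5 kHz and 135 kHz both map to 4.5 kHz.

4.5 kHz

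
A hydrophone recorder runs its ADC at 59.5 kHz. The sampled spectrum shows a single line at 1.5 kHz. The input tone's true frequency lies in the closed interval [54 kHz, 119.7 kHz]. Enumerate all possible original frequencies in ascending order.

Frequencies that alias to 1.5 kHz are k·fs ± 1.5 kHz for integer k ≥ 0.
k=0: 1.5 kHz.
k=1: 58 kHz, 61 kHz.
k=2: 117.5 kHz, 120.5 kHz.
k=3: 177 kHz, 180 kHz.
Within [54 kHz, 119.7 kHz]: 58 kHz, 61 kHz, 117.5 kHz.

58 kHz, 61 kHz, 117.5 kHz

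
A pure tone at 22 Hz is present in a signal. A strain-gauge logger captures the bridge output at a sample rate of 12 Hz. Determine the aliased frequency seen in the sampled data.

22 Hz mod fs = 10 Hz.
10 Hz > fs/2 = 6 Hz, folds to fs − 10 Hz = 2 Hz.

2 Hz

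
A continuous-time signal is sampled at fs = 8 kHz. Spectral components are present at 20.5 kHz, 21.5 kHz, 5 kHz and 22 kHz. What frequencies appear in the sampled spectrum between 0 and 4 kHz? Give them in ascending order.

2 kHz, 2.5 kHz, 3 kHz, 3.5 kHz

fs/2 = 4 kHz.
20.5 kHz mod fs = 4.5 kHz.
4.5 kHz > fs/2 = 4 kHz, folds to fs − 4.5 kHz = 3.5 kHz.
21.5 kHz mod fs = 5.5 kHz.
5.5 kHz > fs/2 = 4 kHz, folds to fs − 5.5 kHz = 2.5 kHz.
5 kHz > fs/2 = 4 kHz, folds to fs − 5 kHz = 3 kHz.
22 kHz mod fs = 6 kHz.
6 kHz > fs/2 = 4 kHz, folds to fs − 6 kHz = 2 kHz.
Distinct values: {2 kHz, 2.5 kHz, 3 kHz, 3.5 kHz}.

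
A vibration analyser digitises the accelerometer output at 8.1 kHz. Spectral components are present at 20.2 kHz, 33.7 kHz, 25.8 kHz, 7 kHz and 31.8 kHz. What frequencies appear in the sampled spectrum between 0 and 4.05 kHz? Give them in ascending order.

0.6 kHz, 1.1 kHz, 1.3 kHz, 1.5 kHz, 4 kHz

fs/2 = 4.05 kHz.
20.2 kHz mod fs = 4 kHz.
4 kHz ≤ fs/2 = 4.05 kHz, appears at 4 kHz.
33.7 kHz mod fs = 1.3 kHz.
1.3 kHz ≤ fs/2 = 4.05 kHz, appears at 1.3 kHz.
25.8 kHz mod fs = 1.5 kHz.
1.5 kHz ≤ fs/2 = 4.05 kHz, appears at 1.5 kHz.
7 kHz > fs/2 = 4.05 kHz, folds to fs − 7 kHz = 1.1 kHz.
31.8 kHz mod fs = 7.5 kHz.
7.5 kHz > fs/2 = 4.05 kHz, folds to fs − 7.5 kHz = 0.6 kHz.
Distinct values: {0.6 kHz, 1.1 kHz, 1.3 kHz, 1.5 kHz, 4 kHz}.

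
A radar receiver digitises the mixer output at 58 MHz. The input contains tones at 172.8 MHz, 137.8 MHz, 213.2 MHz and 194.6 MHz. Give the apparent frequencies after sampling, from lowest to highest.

fs/2 = 29 MHz.
172.8 MHz mod fs = 56.8 MHz.
56.8 MHz > fs/2 = 29 MHz, folds to fs − 56.8 MHz = 1.2 MHz.
137.8 MHz mod fs = 21.8 MHz.
21.8 MHz ≤ fs/2 = 29 MHz, appears at 21.8 MHz.
213.2 MHz mod fs = 39.2 MHz.
39.2 MHz > fs/2 = 29 MHz, folds to fs − 39.2 MHz = 18.8 MHz.
194.6 MHz mod fs = 20.6 MHz.
20.6 MHz ≤ fs/2 = 29 MHz, appears at 20.6 MHz.
Distinct values: {1.2 MHz, 18.8 MHz, 20.6 MHz, 21.8 MHz}.

1.2 MHz, 18.8 MHz, 20.6 MHz, 21.8 MHz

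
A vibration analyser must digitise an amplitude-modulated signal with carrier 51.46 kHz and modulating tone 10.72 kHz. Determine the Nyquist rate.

124.36 kHz

AM sidebands sit at fc ± fm = 40.74 kHz and 62.18 kHz.
Highest-frequency component: 62.18 kHz.
Nyquist rate = 2 × 62.18 kHz = 124.36 kHz.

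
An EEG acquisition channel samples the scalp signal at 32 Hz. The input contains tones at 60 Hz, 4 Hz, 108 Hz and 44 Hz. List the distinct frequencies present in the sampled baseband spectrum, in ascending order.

fs/2 = 16 Hz.
60 Hz mod fs = 28 Hz.
28 Hz > fs/2 = 16 Hz, folds to fs − 28 Hz = 4 Hz.
4 Hz ≤ fs/2 = 16 Hz, passes unchanged.
108 Hz mod fs = 12 Hz.
12 Hz ≤ fs/2 = 16 Hz, appears at 12 Hz.
44 Hz mod fs = 12 Hz.
12 Hz ≤ fs/2 = 16 Hz, appears at 12 Hz.
Distinct values: {4 Hz, 12 Hz}.

4 Hz, 12 Hz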